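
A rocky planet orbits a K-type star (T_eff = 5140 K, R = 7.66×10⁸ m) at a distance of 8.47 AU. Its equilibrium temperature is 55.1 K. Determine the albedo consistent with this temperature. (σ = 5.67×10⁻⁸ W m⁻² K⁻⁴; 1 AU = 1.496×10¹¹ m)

d = 8.47 AU = 1.27×10¹² m.
L = 4πR_⋆²σT_⋆⁴ = 4π(7.66×10⁸)² × 5.67×10⁻⁸ × (5140)⁴ = 2.92×10²⁶ W.
S = L/(4πd²) = 14.5 W m⁻².
From T_eq⁴ = S(1−A)/(4σ): 1−A = 4σT_eq⁴/S.
1−A = 4 × 5.67×10⁻⁸ × (55.1)⁴ / 14.5 = 0.145.

A ≈ 0.86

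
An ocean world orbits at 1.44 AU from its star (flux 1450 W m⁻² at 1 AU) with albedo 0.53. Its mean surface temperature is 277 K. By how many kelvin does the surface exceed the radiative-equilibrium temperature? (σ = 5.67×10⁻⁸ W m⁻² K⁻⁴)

ΔT ≈ 81.9 K

S = 1450/1.44² = 699.3 W m⁻².
T_eq = [S(1−A)/(4σ)]^(1/4) = [699.3×0.47/(4×5.67×10⁻⁸)]^(1/4) = 195.1 K.
ΔT = T_surf − T_eq = 277 − 195.1.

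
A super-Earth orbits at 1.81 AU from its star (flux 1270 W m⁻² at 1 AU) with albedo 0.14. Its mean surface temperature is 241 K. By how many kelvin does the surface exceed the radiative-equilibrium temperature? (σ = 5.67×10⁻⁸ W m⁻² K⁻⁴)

S = 1270/1.81² = 387.7 W m⁻².
T_eq = [S(1−A)/(4σ)]^(1/4) = [387.7×0.86/(4×5.67×10⁻⁸)]^(1/4) = 195.8 K.
ΔT = T_surf − T_eq = 241 − 195.8.

ΔT ≈ 45.2 K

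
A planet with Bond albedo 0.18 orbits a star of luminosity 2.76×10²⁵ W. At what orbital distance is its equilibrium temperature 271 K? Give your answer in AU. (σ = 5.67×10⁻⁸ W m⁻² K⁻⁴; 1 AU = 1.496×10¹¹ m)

d ≈ 0.256 AU

From T_eq⁴ = L(1−A)/(16πσd²): d = √[L(1−A)/(16πσT_eq⁴)].
d = √[2.76×10²⁵ × 0.82 / (16π × 5.67×10⁻⁸ × (271)⁴)] = 3.84×10¹⁰ m = 0.256 AU.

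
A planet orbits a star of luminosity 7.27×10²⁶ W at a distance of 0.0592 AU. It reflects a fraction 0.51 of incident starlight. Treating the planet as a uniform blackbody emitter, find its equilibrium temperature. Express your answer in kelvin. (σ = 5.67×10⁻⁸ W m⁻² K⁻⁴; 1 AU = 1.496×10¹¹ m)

T_eq ≈ 1120 K

d = 0.0592 AU = 8.86×10⁹ m.
Flux: S = L/(4πd²) = 7.27×10²⁶/(4π×(8.86×10⁹)²) = 7.38×10⁵ W m⁻².
Energy balance: absorbed = emitted ⇒ πR²·S(1−A) = 4πR²·σT_eq⁴, so T_eq⁴ = S(1−A)/(4σ).
T_eq = [7.38×10⁵ × 0.49 / (4 × 5.67×10⁻⁸)]^(1/4) = (1.59×10¹²)^(1/4) = 1120 K.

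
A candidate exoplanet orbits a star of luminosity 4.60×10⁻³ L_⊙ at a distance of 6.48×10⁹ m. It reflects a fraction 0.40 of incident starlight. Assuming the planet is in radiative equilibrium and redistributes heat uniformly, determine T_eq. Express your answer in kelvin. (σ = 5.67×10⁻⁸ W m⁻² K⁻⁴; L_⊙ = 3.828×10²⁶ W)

L = 4.60×10⁻³ × 3.828×10²⁶ = 1.76×10²⁴ W.
Flux: S = L/(4πd²) = 1.76×10²⁴/(4π×(6.48×10⁹)²) = 3340 W m⁻².
Energy balance: absorbed = emitted ⇒ πR²·S(1−A) = 4πR²·σT_eq⁴, so T_eq⁴ = S(1−A)/(4σ).
T_eq = [3340 × 0.60 / (4 × 5.67×10⁻⁸)]^(1/4) = (8.83×10⁹)^(1/4) = 307 K.

T_eq ≈ 307 K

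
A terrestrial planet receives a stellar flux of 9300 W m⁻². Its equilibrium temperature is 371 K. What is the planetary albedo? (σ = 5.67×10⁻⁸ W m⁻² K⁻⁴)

A ≈ 0.54

From T_eq⁴ = S(1−A)/(4σ): 1−A = 4σT_eq⁴/S.
1−A = 4 × 5.67×10⁻⁸ × (371)⁴ / 9300 = 0.462.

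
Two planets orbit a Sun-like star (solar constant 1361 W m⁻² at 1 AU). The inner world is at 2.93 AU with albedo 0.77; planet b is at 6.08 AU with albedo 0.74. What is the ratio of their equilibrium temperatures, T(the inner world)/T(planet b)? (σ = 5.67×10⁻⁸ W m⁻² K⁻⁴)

T₁/T₂ ≈ 1.397

T_eq = [S₀(1−A)/(4σd²)]^(1/4), so T ∝ (1−A)^(1/4) / √d.
T₁ = [1361×0.23/(4×5.67×10⁻⁸×2.93²)]^(1/4) = 112.60 K.
T₂ = [1361×0.26/(4×5.67×10⁻⁸×6.08²)]^(1/4) = 80.60 K.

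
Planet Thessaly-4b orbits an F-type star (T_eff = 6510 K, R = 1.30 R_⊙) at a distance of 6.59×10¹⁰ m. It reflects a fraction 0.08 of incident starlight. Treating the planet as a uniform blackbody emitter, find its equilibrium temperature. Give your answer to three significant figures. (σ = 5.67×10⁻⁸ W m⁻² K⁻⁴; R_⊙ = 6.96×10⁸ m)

R_⋆ = 1.30 × 6.96×10⁸ = 9.05×10⁸ m.
L = 4πR_⋆²σT_⋆⁴ = 4π(9.05×10⁸)² × 5.67×10⁻⁸ × (6510)⁴ = 1.05×10²⁷ W.
S = L/(4πd²) = 1.92×10⁴ W m⁻².
Energy balance: absorbed = emitted ⇒ πR²·S(1−A) = 4πR²·σT_eq⁴, so T_eq⁴ = S(1−A)/(4σ).
T_eq = [1.92×10⁴ × 0.92 / (4 × 5.67×10⁻⁸)]^(1/4) = (7.79×10¹⁰)^(1/4) = 528 K.

T_eq ≈ 528 K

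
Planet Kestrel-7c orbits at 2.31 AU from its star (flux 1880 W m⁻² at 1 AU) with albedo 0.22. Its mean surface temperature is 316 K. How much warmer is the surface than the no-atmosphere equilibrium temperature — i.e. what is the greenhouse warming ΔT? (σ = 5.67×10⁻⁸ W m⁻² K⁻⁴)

S = 1880/2.31² = 352.3 W m⁻².
T_eq = [S(1−A)/(4σ)]^(1/4) = [352.3×0.78/(4×5.67×10⁻⁸)]^(1/4) = 186.6 K.
ΔT = T_surf − T_eq = 316 − 186.6.

ΔT ≈ 129.4 K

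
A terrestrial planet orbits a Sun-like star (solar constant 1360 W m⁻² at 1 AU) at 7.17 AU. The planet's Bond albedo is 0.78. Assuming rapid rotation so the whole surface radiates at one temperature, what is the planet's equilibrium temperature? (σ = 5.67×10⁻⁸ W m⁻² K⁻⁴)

T_eq ≈ 71.2 K

Flux at 7.17 AU: S = 1360/7.17² = 26.5 W m⁻².
Energy balance: absorbed = emitted ⇒ πR²·S(1−A) = 4πR²·σT_eq⁴, so T_eq⁴ = S(1−A)/(4σ).
T_eq = [26.5 × 0.22 / (4 × 5.67×10⁻⁸)]^(1/4) = (2.57×10⁷)^(1/4) = 71.2 K.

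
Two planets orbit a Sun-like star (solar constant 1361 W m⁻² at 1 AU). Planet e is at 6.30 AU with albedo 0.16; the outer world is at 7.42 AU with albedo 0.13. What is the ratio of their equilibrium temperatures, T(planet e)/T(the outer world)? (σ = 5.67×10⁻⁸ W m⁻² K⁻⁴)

T_eq = [S₀(1−A)/(4σd²)]^(1/4), so T ∝ (1−A)^(1/4) / √d.
T₁ = [1361×0.84/(4×5.67×10⁻⁸×6.30²)]^(1/4) = 106.16 K.
T₂ = [1361×0.87/(4×5.67×10⁻⁸×7.42²)]^(1/4) = 98.68 K.

T₁/T₂ ≈ 1.076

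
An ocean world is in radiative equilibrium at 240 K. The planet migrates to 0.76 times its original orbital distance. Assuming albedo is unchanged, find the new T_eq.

T_eq ≈ 275 K

T_eq ∝ L^(1/4) · d^(−1/2).
T′ = 240 / 0.76^(1/2) = 275 K.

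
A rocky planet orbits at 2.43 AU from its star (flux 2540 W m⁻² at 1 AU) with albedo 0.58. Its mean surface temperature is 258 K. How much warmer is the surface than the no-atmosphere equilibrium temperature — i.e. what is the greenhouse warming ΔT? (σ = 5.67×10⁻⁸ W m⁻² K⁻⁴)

S = 2540/2.43² = 430.2 W m⁻².
T_eq = [S(1−A)/(4σ)]^(1/4) = [430.2×0.42/(4×5.67×10⁻⁸)]^(1/4) = 168.0 K.
ΔT = T_surf − T_eq = 258 − 168.0.

ΔT ≈ 90.0 K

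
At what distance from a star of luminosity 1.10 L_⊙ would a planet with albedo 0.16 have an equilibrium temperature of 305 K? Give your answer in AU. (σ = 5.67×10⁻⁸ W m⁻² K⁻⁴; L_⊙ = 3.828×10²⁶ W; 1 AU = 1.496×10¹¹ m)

L = 1.10 × 3.828×10²⁶ = 4.21×10²⁶ W.
From T_eq⁴ = L(1−A)/(16πσd²): d = √[L(1−A)/(16πσT_eq⁴)].
d = √[4.21×10²⁶ × 0.84 / (16π × 5.67×10⁻⁸ × (305)⁴)] = 1.20×10¹¹ m = 0.801 AU.

d ≈ 0.801 AU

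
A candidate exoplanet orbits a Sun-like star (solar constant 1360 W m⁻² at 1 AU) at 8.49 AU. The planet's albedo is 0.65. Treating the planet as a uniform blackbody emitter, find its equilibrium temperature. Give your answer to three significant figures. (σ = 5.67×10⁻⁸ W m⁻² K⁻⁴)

T_eq ≈ 73.5 K

Flux at 8.49 AU: S = 1360/8.49² = 18.9 W m⁻².
Energy balance: absorbed = emitted ⇒ πR²·S(1−A) = 4πR²·σT_eq⁴, so T_eq⁴ = S(1−A)/(4σ).
T_eq = [18.9 × 0.35 / (4 × 5.67×10⁻⁸)]^(1/4) = (2.91×10⁷)^(1/4) = 73.5 K.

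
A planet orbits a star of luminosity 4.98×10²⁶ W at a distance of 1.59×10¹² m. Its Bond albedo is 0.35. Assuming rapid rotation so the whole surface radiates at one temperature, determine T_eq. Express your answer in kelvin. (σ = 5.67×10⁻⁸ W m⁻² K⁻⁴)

T_eq ≈ 81.9 K

Flux: S = L/(4πd²) = 4.98×10²⁶/(4π×(1.59×10¹²)²) = 15.7 W m⁻².
Energy balance: absorbed = emitted ⇒ πR²·S(1−A) = 4πR²·σT_eq⁴, so T_eq⁴ = S(1−A)/(4σ).
T_eq = [15.7 × 0.65 / (4 × 5.67×10⁻⁸)]^(1/4) = (4.49×10⁷)^(1/4) = 81.9 K.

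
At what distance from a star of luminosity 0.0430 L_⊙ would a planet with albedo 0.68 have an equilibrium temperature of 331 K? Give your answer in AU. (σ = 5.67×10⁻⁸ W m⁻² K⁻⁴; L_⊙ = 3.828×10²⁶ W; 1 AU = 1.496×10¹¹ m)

L = 0.0430 × 3.828×10²⁶ = 1.65×10²⁵ W.
From T_eq⁴ = L(1−A)/(16πσd²): d = √[L(1−A)/(16πσT_eq⁴)].
d = √[1.65×10²⁵ × 0.32 / (16π × 5.67×10⁻⁸ × (331)⁴)] = 1.24×10¹⁰ m = 0.0829 AU.

d ≈ 0.0829 AU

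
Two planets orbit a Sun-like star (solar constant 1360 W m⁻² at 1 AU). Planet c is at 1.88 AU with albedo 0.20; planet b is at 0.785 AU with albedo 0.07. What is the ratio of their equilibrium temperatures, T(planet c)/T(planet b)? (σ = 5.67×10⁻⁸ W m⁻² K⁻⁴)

T₁/T₂ ≈ 0.622

T_eq = [S₀(1−A)/(4σd²)]^(1/4), so T ∝ (1−A)^(1/4) / √d.
T₁ = [1360×0.80/(4×5.67×10⁻⁸×1.88²)]^(1/4) = 191.94 K.
T₂ = [1360×0.93/(4×5.67×10⁻⁸×0.785²)]^(1/4) = 308.43 K.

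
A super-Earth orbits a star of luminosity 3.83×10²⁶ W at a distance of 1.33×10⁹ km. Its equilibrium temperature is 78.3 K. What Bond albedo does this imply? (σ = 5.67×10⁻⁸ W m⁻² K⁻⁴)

d = 1.33×10⁹ km = 1.33×10¹² m.
Flux: S = L/(4πd²) = 3.83×10²⁶/(4π×(1.33×10¹²)²) = 17.2 W m⁻².
From T_eq⁴ = S(1−A)/(4σ): 1−A = 4σT_eq⁴/S.
1−A = 4 × 5.67×10⁻⁸ × (78.3)⁴ / 17.2 = 0.495.

A ≈ 0.51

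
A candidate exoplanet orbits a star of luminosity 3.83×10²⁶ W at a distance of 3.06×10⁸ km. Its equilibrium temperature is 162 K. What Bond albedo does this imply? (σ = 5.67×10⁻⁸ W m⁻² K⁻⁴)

d = 3.06×10⁸ km = 3.06×10¹¹ m.
Flux: S = L/(4πd²) = 3.83×10²⁶/(4π×(3.06×10¹¹)²) = 325 W m⁻².
From T_eq⁴ = S(1−A)/(4σ): 1−A = 4σT_eq⁴/S.
1−A = 4 × 5.67×10⁻⁸ × (162)⁴ / 325 = 0.480.

A ≈ 0.52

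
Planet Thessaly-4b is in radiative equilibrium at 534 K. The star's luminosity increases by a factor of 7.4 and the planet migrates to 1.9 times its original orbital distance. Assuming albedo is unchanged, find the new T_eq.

T_eq ∝ L^(1/4) · d^(−1/2).
T′ = 534 × 7.4^(1/4) / 1.9^(1/2) = 639 K.

T_eq ≈ 639 K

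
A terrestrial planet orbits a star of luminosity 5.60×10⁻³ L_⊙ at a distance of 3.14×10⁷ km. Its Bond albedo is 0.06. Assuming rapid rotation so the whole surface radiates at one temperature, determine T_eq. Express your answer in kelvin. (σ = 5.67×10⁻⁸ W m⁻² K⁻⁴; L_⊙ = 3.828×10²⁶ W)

d = 3.14×10⁷ km = 3.14×10¹⁰ m.
L = 5.60×10⁻³ × 3.828×10²⁶ = 2.14×10²⁴ W.
Flux: S = L/(4πd²) = 2.14×10²⁴/(4π×(3.14×10¹⁰)²) = 173 W m⁻².
Energy balance: absorbed = emitted ⇒ πR²·S(1−A) = 4πR²·σT_eq⁴, so T_eq⁴ = S(1−A)/(4σ).
T_eq = [173 × 0.94 / (4 × 5.67×10⁻⁸)]^(1/4) = (7.17×10⁸)^(1/4) = 164 K.

T_eq ≈ 164 K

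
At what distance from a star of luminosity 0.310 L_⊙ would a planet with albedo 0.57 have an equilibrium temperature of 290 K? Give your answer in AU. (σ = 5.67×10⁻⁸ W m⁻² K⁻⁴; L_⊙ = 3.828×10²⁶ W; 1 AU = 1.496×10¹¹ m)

L = 0.310 × 3.828×10²⁶ = 1.19×10²⁶ W.
From T_eq⁴ = L(1−A)/(16πσd²): d = √[L(1−A)/(16πσT_eq⁴)].
d = √[1.19×10²⁶ × 0.43 / (16π × 5.67×10⁻⁸ × (290)⁴)] = 5.03×10¹⁰ m = 0.336 AU.

d ≈ 0.336 AU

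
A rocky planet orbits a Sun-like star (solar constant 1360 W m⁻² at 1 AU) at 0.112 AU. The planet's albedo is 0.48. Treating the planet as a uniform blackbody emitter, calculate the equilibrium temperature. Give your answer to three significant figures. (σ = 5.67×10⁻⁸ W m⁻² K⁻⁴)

T_eq ≈ 706 K

Flux at 0.112 AU: S = 1360/0.112² = 1.08×10⁵ W m⁻².
Energy balance: absorbed = emitted ⇒ πR²·S(1−A) = 4πR²·σT_eq⁴, so T_eq⁴ = S(1−A)/(4σ).
T_eq = [1.08×10⁵ × 0.52 / (4 × 5.67×10⁻⁸)]^(1/4) = (2.49×10¹¹)^(1/4) = 706 K.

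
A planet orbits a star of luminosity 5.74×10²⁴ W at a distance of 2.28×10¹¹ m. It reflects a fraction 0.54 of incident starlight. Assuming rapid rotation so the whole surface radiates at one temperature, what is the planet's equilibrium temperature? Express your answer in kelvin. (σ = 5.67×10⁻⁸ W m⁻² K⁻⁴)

T_eq ≈ 65.0 K

Flux: S = L/(4πd²) = 5.74×10²⁴/(4π×(2.28×10¹¹)²) = 8.79 W m⁻².
Energy balance: absorbed = emitted ⇒ πR²·S(1−A) = 4πR²·σT_eq⁴, so T_eq⁴ = S(1−A)/(4σ).
T_eq = [8.79 × 0.46 / (4 × 5.67×10⁻⁸)]^(1/4) = (1.78×10⁷)^(1/4) = 65.0 K.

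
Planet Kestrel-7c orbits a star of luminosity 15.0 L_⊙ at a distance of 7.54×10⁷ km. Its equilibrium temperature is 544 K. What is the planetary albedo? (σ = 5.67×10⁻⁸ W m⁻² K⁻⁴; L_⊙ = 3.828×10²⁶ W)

A ≈ 0.75

d = 7.54×10⁷ km = 7.54×10¹⁰ m.
L = 15.0 × 3.828×10²⁶ = 5.74×10²⁷ W.
Flux: S = L/(4πd²) = 5.74×10²⁷/(4π×(7.54×10¹⁰)²) = 8.04×10⁴ W m⁻².
From T_eq⁴ = S(1−A)/(4σ): 1−A = 4σT_eq⁴/S.
1−A = 4 × 5.67×10⁻⁸ × (544)⁴ / 8.04×10⁴ = 0.247.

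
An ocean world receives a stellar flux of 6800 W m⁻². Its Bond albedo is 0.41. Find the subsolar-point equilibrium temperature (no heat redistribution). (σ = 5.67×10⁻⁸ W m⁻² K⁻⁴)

T_ss ≈ 516 K

At the subsolar point the surface absorbs S(1−A) and emits σT⁴ per unit area — no factor of 4, since only the local patch is in balance.
T = [6800 × 0.59 / 5.67×10⁻⁸]^(1/4) = (7.08×10¹⁰)^(1/4) = 516 K.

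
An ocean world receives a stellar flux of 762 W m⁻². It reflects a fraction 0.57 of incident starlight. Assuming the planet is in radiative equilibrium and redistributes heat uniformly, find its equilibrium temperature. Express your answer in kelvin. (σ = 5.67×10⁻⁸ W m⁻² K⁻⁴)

T_eq ≈ 195 K

Energy balance: absorbed = emitted ⇒ πR²·S(1−A) = 4πR²·σT_eq⁴, so T_eq⁴ = S(1−A)/(4σ).
T_eq = [762 × 0.43 / (4 × 5.67×10⁻⁸)]^(1/4) = (1.44×10⁹)^(1/4) = 195 K.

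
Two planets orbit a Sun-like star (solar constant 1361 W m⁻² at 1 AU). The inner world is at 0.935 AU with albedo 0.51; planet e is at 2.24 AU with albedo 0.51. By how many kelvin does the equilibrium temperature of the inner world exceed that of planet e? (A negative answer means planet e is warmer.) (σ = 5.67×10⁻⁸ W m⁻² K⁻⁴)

ΔT ≈ 85.2 K

T_eq = [S₀(1−A)/(4σd²)]^(1/4), so T ∝ (1−A)^(1/4) / √d.
T₁ = [1361×0.49/(4×5.67×10⁻⁸×0.935²)]^(1/4) = 240.82 K.
T₂ = [1361×0.49/(4×5.67×10⁻⁸×2.24²)]^(1/4) = 155.59 K.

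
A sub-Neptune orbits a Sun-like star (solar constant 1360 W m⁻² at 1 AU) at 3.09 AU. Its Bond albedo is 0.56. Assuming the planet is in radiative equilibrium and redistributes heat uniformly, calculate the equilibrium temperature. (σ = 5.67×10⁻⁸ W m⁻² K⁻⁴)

Flux at 3.09 AU: S = 1360/3.09² = 142 W m⁻².
Energy balance: absorbed = emitted ⇒ πR²·S(1−A) = 4πR²·σT_eq⁴, so T_eq⁴ = S(1−A)/(4σ).
T_eq = [142 × 0.44 / (4 × 5.67×10⁻⁸)]^(1/4) = (2.76×10⁸)^(1/4) = 129 K.

T_eq ≈ 129 K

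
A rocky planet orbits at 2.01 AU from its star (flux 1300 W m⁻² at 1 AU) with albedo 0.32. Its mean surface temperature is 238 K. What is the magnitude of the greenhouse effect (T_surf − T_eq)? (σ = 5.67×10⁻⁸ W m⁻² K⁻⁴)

ΔT ≈ 61.8 K

S = 1300/2.01² = 321.8 W m⁻².
T_eq = [S(1−A)/(4σ)]^(1/4) = [321.8×0.68/(4×5.67×10⁻⁸)]^(1/4) = 176.2 K.
ΔT = T_surf − T_eq = 238 − 176.2.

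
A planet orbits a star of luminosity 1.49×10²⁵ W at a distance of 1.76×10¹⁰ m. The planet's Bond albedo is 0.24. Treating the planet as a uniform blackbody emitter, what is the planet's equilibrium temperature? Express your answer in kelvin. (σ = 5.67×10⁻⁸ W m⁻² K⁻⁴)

T_eq ≈ 337 K

Flux: S = L/(4πd²) = 1.49×10²⁵/(4π×(1.76×10¹⁰)²) = 3830 W m⁻².
Energy balance: absorbed = emitted ⇒ πR²·S(1−A) = 4πR²·σT_eq⁴, so T_eq⁴ = S(1−A)/(4σ).
T_eq = [3830 × 0.76 / (4 × 5.67×10⁻⁸)]^(1/4) = (1.28×10¹⁰)^(1/4) = 337 K.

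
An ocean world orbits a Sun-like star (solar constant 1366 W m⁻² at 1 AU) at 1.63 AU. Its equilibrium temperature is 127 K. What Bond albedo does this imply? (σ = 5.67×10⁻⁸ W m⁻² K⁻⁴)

A ≈ 0.89

Flux at 1.63 AU: S = 1366/1.63² = 514 W m⁻².
From T_eq⁴ = S(1−A)/(4σ): 1−A = 4σT_eq⁴/S.
1−A = 4 × 5.67×10⁻⁸ × (127)⁴ / 514 = 0.115.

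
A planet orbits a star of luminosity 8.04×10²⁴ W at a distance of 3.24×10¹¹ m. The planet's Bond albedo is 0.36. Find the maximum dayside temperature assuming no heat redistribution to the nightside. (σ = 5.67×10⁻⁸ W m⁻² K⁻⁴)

Flux: S = L/(4πd²) = 8.04×10²⁴/(4π×(3.24×10¹¹)²) = 6.09 W m⁻².
With no redistribution each surface element balances locally: S(1−A) = σT⁴.
T = [6.09 × 0.64 / 5.67×10⁻⁸]^(1/4) = (6.88×10⁷)^(1/4) = 91.1 K.

T_ss ≈ 91.1 K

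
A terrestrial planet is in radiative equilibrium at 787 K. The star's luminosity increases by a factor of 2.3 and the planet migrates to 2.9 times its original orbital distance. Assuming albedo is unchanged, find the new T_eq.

T_eq ∝ L^(1/4) · d^(−1/2).
T′ = 787 × 2.3^(1/4) / 2.9^(1/2) = 569 K.

T_eq ≈ 569 K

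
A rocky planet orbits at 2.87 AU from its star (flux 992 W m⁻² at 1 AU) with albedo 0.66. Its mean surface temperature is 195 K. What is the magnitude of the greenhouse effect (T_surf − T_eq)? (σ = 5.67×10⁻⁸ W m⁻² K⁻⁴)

S = 992/2.87² = 120.4 W m⁻².
T_eq = [S(1−A)/(4σ)]^(1/4) = [120.4×0.34/(4×5.67×10⁻⁸)]^(1/4) = 115.9 K.
ΔT = T_surf − T_eq = 195 − 115.9.

ΔT ≈ 79.1 K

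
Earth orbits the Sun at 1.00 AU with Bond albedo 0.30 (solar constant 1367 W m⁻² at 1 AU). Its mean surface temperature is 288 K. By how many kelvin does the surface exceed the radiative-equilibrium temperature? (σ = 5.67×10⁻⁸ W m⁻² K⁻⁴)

S = 1367/1.00² = 1367 W m⁻².
T_eq = [S(1−A)/(4σ)]^(1/4) = [1367×0.70/(4×5.67×10⁻⁸)]^(1/4) = 254.9 K.
ΔT = T_surf − T_eq = 288 − 254.9.

ΔT ≈ 33.1 K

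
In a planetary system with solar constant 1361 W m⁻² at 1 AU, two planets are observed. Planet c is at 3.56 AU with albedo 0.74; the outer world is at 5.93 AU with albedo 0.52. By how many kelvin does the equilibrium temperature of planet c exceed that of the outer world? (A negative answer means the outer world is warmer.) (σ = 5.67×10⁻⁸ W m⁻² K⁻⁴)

T_eq = [S₀(1−A)/(4σd²)]^(1/4), so T ∝ (1−A)^(1/4) / √d.
T₁ = [1361×0.26/(4×5.67×10⁻⁸×3.56²)]^(1/4) = 105.33 K.
T₂ = [1361×0.48/(4×5.67×10⁻⁸×5.93²)]^(1/4) = 95.13 K.

ΔT ≈ 10.2 K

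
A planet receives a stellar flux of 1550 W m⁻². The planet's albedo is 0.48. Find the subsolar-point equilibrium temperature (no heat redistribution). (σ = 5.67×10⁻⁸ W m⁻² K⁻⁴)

T_ss ≈ 345 K

At the subsolar point the surface absorbs S(1−A) and emits σT⁴ per unit area — no factor of 4, since only the local patch is in balance.
T = [1550 × 0.52 / 5.67×10⁻⁸]^(1/4) = (1.42×10¹⁰)^(1/4) = 345 K.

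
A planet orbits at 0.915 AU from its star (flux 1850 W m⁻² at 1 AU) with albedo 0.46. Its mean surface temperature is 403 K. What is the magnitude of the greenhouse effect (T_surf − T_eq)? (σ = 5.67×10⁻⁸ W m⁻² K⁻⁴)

ΔT ≈ 133.7 K

S = 1850/0.915² = 2210 W m⁻².
T_eq = [S(1−A)/(4σ)]^(1/4) = [2210×0.54/(4×5.67×10⁻⁸)]^(1/4) = 269.3 K.
ΔT = T_surf − T_eq = 403 − 269.3.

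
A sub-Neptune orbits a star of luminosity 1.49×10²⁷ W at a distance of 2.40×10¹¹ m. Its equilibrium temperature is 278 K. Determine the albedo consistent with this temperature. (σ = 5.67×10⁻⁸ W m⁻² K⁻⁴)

A ≈ 0.34

Flux: S = L/(4πd²) = 1.49×10²⁷/(4π×(2.40×10¹¹)²) = 2060 W m⁻².
From T_eq⁴ = S(1−A)/(4σ): 1−A = 4σT_eq⁴/S.
1−A = 4 × 5.67×10⁻⁸ × (278)⁴ / 2060 = 0.658.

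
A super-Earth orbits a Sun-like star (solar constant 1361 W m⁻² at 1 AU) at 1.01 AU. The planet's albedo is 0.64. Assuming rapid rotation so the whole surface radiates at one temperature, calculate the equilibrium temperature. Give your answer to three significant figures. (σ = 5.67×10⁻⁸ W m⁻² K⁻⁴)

T_eq ≈ 215 K

Flux at 1.01 AU: S = 1361/1.01² = 1330 W m⁻².
Energy balance: absorbed = emitted ⇒ πR²·S(1−A) = 4πR²·σT_eq⁴, so T_eq⁴ = S(1−A)/(4σ).
T_eq = [1330 × 0.36 / (4 × 5.67×10⁻⁸)]^(1/4) = (2.12×10⁹)^(1/4) = 215 K.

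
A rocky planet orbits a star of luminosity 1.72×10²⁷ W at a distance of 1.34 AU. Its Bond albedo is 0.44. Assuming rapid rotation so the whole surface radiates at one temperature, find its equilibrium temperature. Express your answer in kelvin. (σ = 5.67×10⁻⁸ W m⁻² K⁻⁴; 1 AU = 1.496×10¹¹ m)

T_eq ≈ 303 K

d = 1.34 AU = 2.00×10¹¹ m.
Flux: S = L/(4πd²) = 1.72×10²⁷/(4π×(2.00×10¹¹)²) = 3410 W m⁻².
Energy balance: absorbed = emitted ⇒ πR²·S(1−A) = 4πR²·σT_eq⁴, so T_eq⁴ = S(1−A)/(4σ).
T_eq = [3410 × 0.56 / (4 × 5.67×10⁻⁸)]^(1/4) = (8.41×10⁹)^(1/4) = 303 K.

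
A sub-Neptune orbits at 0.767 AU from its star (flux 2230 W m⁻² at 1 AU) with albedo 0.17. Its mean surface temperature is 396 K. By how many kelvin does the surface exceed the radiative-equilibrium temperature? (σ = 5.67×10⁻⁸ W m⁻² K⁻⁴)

S = 2230/0.767² = 3791 W m⁻².
T_eq = [S(1−A)/(4σ)]^(1/4) = [3791×0.83/(4×5.67×10⁻⁸)]^(1/4) = 343.2 K.
ΔT = T_surf − T_eq = 396 − 343.2.

ΔT ≈ 52.8 K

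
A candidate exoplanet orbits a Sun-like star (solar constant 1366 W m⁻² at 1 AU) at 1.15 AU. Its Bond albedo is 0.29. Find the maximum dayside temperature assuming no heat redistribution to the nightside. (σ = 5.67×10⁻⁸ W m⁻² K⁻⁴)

T_ss ≈ 337 K

Flux at 1.15 AU: S = 1366/1.15² = 1030 W m⁻².
With no redistribution each surface element balances locally: S(1−A) = σT⁴.
T = [1030 × 0.71 / 5.67×10⁻⁸]^(1/4) = (1.29×10¹⁰)^(1/4) = 337 K.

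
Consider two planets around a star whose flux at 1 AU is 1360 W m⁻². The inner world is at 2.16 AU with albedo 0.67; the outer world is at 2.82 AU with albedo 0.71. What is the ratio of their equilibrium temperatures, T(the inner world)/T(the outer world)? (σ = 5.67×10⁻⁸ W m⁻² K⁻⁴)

T_eq = [S₀(1−A)/(4σd²)]^(1/4), so T ∝ (1−A)^(1/4) / √d.
T₁ = [1360×0.33/(4×5.67×10⁻⁸×2.16²)]^(1/4) = 143.51 K.
T₂ = [1360×0.29/(4×5.67×10⁻⁸×2.82²)]^(1/4) = 121.60 K.

T₁/T₂ ≈ 1.180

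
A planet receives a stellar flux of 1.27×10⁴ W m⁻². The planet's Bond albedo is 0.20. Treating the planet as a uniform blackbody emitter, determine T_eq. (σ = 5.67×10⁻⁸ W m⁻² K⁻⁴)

Energy balance: absorbed = emitted ⇒ πR²·S(1−A) = 4πR²·σT_eq⁴, so T_eq⁴ = S(1−A)/(4σ).
T_eq = [1.27×10⁴ × 0.80 / (4 × 5.67×10⁻⁸)]^(1/4) = (4.48×10¹⁰)^(1/4) = 460 K.

T_eq ≈ 460 K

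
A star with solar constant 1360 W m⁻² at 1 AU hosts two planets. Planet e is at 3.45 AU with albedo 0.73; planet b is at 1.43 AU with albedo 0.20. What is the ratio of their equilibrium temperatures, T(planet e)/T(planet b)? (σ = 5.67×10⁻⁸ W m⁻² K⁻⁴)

T₁/T₂ ≈ 0.491

T_eq = [S₀(1−A)/(4σd²)]^(1/4), so T ∝ (1−A)^(1/4) / √d.
T₁ = [1360×0.27/(4×5.67×10⁻⁸×3.45²)]^(1/4) = 108.00 K.
T₂ = [1360×0.80/(4×5.67×10⁻⁸×1.43²)]^(1/4) = 220.08 K.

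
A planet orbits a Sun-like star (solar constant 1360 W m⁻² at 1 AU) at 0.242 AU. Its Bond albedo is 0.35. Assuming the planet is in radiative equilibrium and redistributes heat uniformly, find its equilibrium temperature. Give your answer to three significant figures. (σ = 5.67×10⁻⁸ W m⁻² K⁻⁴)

T_eq ≈ 508 K

Flux at 0.242 AU: S = 1360/0.242² = 2.32×10⁴ W m⁻².
Energy balance: absorbed = emitted ⇒ πR²·S(1−A) = 4πR²·σT_eq⁴, so T_eq⁴ = S(1−A)/(4σ).
T_eq = [2.32×10⁴ × 0.65 / (4 × 5.67×10⁻⁸)]^(1/4) = (6.66×10¹⁰)^(1/4) = 508 K.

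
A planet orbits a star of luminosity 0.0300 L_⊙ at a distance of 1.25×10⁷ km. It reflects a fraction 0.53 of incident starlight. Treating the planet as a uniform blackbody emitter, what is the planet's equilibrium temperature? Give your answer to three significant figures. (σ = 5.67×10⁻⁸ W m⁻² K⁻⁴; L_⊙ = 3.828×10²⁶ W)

T_eq ≈ 332 K

d = 1.25×10⁷ km = 1.25×10¹⁰ m.
L = 0.0300 × 3.828×10²⁶ = 1.15×10²⁵ W.
Flux: S = L/(4πd²) = 1.15×10²⁵/(4π×(1.25×10¹⁰)²) = 5850 W m⁻².
Energy balance: absorbed = emitted ⇒ πR²·S(1−A) = 4πR²·σT_eq⁴, so T_eq⁴ = S(1−A)/(4σ).
T_eq = [5850 × 0.47 / (4 × 5.67×10⁻⁸)]^(1/4) = (1.21×10¹⁰)^(1/4) = 332 K.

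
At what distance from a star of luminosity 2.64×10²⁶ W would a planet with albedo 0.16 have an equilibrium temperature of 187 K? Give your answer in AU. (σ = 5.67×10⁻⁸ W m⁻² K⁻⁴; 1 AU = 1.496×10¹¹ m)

From T_eq⁴ = L(1−A)/(16πσd²): d = √[L(1−A)/(16πσT_eq⁴)].
d = √[2.64×10²⁶ × 0.84 / (16π × 5.67×10⁻⁸ × (187)⁴)] = 2.52×10¹¹ m = 1.69 AU.

d ≈ 1.69 AU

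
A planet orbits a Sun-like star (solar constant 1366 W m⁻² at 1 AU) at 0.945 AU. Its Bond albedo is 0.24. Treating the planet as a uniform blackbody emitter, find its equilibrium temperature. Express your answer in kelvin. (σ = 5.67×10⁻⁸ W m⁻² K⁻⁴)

Flux at 0.945 AU: S = 1366/0.945² = 1530 W m⁻².
Energy balance: absorbed = emitted ⇒ πR²·S(1−A) = 4πR²·σT_eq⁴, so T_eq⁴ = S(1−A)/(4σ).
T_eq = [1530 × 0.76 / (4 × 5.67×10⁻⁸)]^(1/4) = (5.13×10⁹)^(1/4) = 268 K.

T_eq ≈ 268 K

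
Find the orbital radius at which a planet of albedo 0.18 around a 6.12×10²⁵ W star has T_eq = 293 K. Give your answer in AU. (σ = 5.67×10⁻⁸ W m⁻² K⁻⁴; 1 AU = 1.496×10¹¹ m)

d ≈ 0.327 AU

From T_eq⁴ = L(1−A)/(16πσd²): d = √[L(1−A)/(16πσT_eq⁴)].
d = √[6.12×10²⁵ × 0.82 / (16π × 5.67×10⁻⁸ × (293)⁴)] = 4.89×10¹⁰ m = 0.327 AU.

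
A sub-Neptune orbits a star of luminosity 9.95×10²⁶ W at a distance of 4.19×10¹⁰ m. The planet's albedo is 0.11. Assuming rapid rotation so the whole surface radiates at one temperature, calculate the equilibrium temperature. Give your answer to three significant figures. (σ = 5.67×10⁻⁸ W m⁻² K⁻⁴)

Flux: S = L/(4πd²) = 9.95×10²⁶/(4π×(4.19×10¹⁰)²) = 4.51×10⁴ W m⁻².
Energy balance: absorbed = emitted ⇒ πR²·S(1−A) = 4πR²·σT_eq⁴, so T_eq⁴ = S(1−A)/(4σ).
T_eq = [4.51×10⁴ × 0.89 / (4 × 5.67×10⁻⁸)]^(1/4) = (1.77×10¹¹)^(1/4) = 649 K.

T_eq ≈ 649 K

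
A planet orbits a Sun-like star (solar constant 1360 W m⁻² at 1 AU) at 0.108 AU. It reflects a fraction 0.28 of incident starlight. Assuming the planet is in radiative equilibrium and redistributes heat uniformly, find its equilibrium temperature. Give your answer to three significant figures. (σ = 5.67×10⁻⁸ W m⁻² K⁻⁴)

T_eq ≈ 780 K

Flux at 0.108 AU: S = 1360/0.108² = 1.17×10⁵ W m⁻².
Energy balance: absorbed = emitted ⇒ πR²·S(1−A) = 4πR²·σT_eq⁴, so T_eq⁴ = S(1−A)/(4σ).
T_eq = [1.17×10⁵ × 0.72 / (4 × 5.67×10⁻⁸)]^(1/4) = (3.70×10¹¹)^(1/4) = 780 K.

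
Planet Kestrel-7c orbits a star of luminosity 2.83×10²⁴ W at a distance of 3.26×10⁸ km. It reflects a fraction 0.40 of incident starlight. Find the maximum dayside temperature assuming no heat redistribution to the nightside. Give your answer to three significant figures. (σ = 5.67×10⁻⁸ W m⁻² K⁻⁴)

d = 3.26×10⁸ km = 3.26×10¹¹ m.
Flux: S = L/(4πd²) = 2.83×10²⁴/(4π×(3.26×10¹¹)²) = 2.12 W m⁻².
With no redistribution each surface element balances locally: S(1−A) = σT⁴.
T = [2.12 × 0.60 / 5.67×10⁻⁸]^(1/4) = (2.24×10⁷)^(1/4) = 68.8 K.

T_ss ≈ 68.8 K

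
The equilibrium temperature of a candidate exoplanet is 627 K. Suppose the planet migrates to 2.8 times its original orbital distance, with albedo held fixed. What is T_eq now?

T_eq ≈ 375 K

T_eq ∝ L^(1/4) · d^(−1/2).
T′ = 627 / 2.8^(1/2) = 375 K.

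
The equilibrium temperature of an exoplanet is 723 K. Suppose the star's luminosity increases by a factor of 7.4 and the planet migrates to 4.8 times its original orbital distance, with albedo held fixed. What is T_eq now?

T_eq ∝ L^(1/4) · d^(−1/2).
T′ = 723 × 7.4^(1/4) / 4.8^(1/2) = 544 K.

T_eq ≈ 544 K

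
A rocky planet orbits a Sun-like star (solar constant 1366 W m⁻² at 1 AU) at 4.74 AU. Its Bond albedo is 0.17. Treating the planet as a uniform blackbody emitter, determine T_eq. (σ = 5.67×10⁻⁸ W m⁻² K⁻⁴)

T_eq ≈ 122 K

Flux at 4.74 AU: S = 1366/4.74² = 60.8 W m⁻².
Energy balance: absorbed = emitted ⇒ πR²·S(1−A) = 4πR²·σT_eq⁴, so T_eq⁴ = S(1−A)/(4σ).
T_eq = [60.8 × 0.83 / (4 × 5.67×10⁻⁸)]^(1/4) = (2.22×10⁸)^(1/4) = 122 K.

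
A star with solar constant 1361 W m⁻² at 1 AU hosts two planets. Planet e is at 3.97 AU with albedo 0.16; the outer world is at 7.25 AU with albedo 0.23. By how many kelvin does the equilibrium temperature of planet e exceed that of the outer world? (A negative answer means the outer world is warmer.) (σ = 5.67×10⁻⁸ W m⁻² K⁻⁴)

T_eq = [S₀(1−A)/(4σd²)]^(1/4), so T ∝ (1−A)^(1/4) / √d.
T₁ = [1361×0.84/(4×5.67×10⁻⁸×3.97²)]^(1/4) = 133.73 K.
T₂ = [1361×0.77/(4×5.67×10⁻⁸×7.25²)]^(1/4) = 96.83 K.

ΔT ≈ 36.9 K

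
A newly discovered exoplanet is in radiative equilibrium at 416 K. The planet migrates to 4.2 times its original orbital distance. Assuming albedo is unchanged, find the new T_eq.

T_eq ∝ L^(1/4) · d^(−1/2).
T′ = 416 / 4.2^(1/2) = 203 K.

T_eq ≈ 203 K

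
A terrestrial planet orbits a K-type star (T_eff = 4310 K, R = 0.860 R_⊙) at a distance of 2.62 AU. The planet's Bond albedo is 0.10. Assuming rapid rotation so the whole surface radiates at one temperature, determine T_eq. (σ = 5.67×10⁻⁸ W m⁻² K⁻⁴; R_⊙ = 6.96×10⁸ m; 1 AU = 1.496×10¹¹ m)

R_⋆ = 0.860 × 6.96×10⁸ = 5.99×10⁸ m.
d = 2.62 AU = 3.92×10¹¹ m.
L = 4πR_⋆²σT_⋆⁴ = 4π(5.99×10⁸)² × 5.67×10⁻⁸ × (4310)⁴ = 8.81×10²⁵ W.
S = L/(4πd²) = 45.6 W m⁻².
Energy balance: absorbed = emitted ⇒ πR²·S(1−A) = 4πR²·σT_eq⁴, so T_eq⁴ = S(1−A)/(4σ).
T_eq = [45.6 × 0.90 / (4 × 5.67×10⁻⁸)]^(1/4) = (1.81×10⁸)^(1/4) = 116 K.

T_eq ≈ 116 K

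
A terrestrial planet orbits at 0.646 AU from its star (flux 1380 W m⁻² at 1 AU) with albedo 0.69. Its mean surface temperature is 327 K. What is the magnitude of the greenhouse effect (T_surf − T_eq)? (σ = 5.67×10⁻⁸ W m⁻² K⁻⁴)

ΔT ≈ 67.7 K

S = 1380/0.646² = 3307 W m⁻².
T_eq = [S(1−A)/(4σ)]^(1/4) = [3307×0.31/(4×5.67×10⁻⁸)]^(1/4) = 259.3 K.
ΔT = T_surf − T_eq = 327 − 259.3.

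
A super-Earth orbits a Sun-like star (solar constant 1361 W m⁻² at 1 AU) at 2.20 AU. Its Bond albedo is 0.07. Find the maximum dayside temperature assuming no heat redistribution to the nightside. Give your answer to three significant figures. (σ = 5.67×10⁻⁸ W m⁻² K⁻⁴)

Flux at 2.20 AU: S = 1361/2.20² = 281 W m⁻².
With no redistribution each surface element balances locally: S(1−A) = σT⁴.
T = [281 × 0.93 / 5.67×10⁻⁸]^(1/4) = (4.61×10⁹)^(1/4) = 261 K.

T_ss ≈ 261 K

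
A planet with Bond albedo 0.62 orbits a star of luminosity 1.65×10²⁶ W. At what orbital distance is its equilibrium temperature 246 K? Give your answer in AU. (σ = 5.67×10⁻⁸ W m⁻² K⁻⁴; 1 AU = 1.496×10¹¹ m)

From T_eq⁴ = L(1−A)/(16πσd²): d = √[L(1−A)/(16πσT_eq⁴)].
d = √[1.65×10²⁶ × 0.38 / (16π × 5.67×10⁻⁸ × (246)⁴)] = 7.75×10¹⁰ m = 0.518 AU.

d ≈ 0.518 AU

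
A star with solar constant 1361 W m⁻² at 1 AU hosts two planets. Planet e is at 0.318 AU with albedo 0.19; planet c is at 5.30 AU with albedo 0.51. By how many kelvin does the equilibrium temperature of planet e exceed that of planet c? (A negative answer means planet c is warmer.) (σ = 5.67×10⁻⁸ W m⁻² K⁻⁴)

ΔT ≈ 367.1 K

T_eq = [S₀(1−A)/(4σd²)]^(1/4), so T ∝ (1−A)^(1/4) / √d.
T₁ = [1361×0.81/(4×5.67×10⁻⁸×0.318²)]^(1/4) = 468.23 K.
T₂ = [1361×0.49/(4×5.67×10⁻⁸×5.30²)]^(1/4) = 101.15 K.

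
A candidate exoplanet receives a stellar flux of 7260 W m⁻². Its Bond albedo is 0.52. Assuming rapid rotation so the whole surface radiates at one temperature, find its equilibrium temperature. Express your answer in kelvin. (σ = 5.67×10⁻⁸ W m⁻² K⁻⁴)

Energy balance: absorbed = emitted ⇒ πR²·S(1−A) = 4πR²·σT_eq⁴, so T_eq⁴ = S(1−A)/(4σ).
T_eq = [7260 × 0.48 / (4 × 5.67×10⁻⁸)]^(1/4) = (1.54×10¹⁰)^(1/4) = 352 K.

T_eq ≈ 352 K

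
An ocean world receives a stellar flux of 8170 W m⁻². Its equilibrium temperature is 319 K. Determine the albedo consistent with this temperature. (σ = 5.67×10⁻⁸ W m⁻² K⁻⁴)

From T_eq⁴ = S(1−A)/(4σ): 1−A = 4σT_eq⁴/S.
1−A = 4 × 5.67×10⁻⁸ × (319)⁴ / 8170 = 0.287.

A ≈ 0.71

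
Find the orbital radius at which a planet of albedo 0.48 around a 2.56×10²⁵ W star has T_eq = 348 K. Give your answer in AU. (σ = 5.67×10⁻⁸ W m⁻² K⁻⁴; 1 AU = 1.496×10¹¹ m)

From T_eq⁴ = L(1−A)/(16πσd²): d = √[L(1−A)/(16πσT_eq⁴)].
d = √[2.56×10²⁵ × 0.52 / (16π × 5.67×10⁻⁸ × (348)⁴)] = 1.78×10¹⁰ m = 0.119 AU.

d ≈ 0.119 AU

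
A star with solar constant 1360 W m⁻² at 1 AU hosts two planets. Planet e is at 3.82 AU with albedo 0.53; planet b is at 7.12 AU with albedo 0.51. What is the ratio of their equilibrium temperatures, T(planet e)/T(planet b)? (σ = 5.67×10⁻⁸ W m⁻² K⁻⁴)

T_eq = [S₀(1−A)/(4σd²)]^(1/4), so T ∝ (1−A)^(1/4) / √d.
T₁ = [1360×0.47/(4×5.67×10⁻⁸×3.82²)]^(1/4) = 117.89 K.
T₂ = [1360×0.49/(4×5.67×10⁻⁸×7.12²)]^(1/4) = 87.25 K.

T₁/T₂ ≈ 1.351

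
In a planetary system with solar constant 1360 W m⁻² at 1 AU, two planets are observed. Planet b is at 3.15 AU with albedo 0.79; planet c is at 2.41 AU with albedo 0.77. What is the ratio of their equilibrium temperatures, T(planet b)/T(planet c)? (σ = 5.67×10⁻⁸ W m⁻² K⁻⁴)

T₁/T₂ ≈ 0.855

T_eq = [S₀(1−A)/(4σd²)]^(1/4), so T ∝ (1−A)^(1/4) / √d.
T₁ = [1360×0.21/(4×5.67×10⁻⁸×3.15²)]^(1/4) = 106.14 K.
T₂ = [1360×0.23/(4×5.67×10⁻⁸×2.41²)]^(1/4) = 124.14 K.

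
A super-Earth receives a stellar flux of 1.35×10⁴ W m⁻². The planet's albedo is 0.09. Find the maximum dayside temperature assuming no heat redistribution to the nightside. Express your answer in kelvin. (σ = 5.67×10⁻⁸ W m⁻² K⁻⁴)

With no redistribution each surface element balances locally: S(1−A) = σT⁴.
T = [1.35×10⁴ × 0.91 / 5.67×10⁻⁸]^(1/4) = (2.17×10¹¹)^(1/4) = 682 K.

T_ss ≈ 682 K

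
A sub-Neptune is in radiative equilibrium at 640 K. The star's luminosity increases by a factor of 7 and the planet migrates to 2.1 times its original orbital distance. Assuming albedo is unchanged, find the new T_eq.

T_eq ∝ L^(1/4) · d^(−1/2).
T′ = 640 × 7^(1/4) / 2.1^(1/2) = 718 K.

T_eq ≈ 718 K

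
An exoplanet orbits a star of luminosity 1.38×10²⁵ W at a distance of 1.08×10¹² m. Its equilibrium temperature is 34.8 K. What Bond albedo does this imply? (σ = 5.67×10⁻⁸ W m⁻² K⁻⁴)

A ≈ 0.65

Flux: S = L/(4πd²) = 1.38×10²⁵/(4π×(1.08×10¹²)²) = 0.942 W m⁻².
From T_eq⁴ = S(1−A)/(4σ): 1−A = 4σT_eq⁴/S.
1−A = 4 × 5.67×10⁻⁸ × (34.8)⁴ / 0.942 = 0.353.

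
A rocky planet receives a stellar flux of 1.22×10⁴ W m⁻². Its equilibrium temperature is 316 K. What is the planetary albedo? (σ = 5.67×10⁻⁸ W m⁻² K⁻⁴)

A ≈ 0.81

From T_eq⁴ = S(1−A)/(4σ): 1−A = 4σT_eq⁴/S.
1−A = 4 × 5.67×10⁻⁸ × (316)⁴ / 1.22×10⁴ = 0.185.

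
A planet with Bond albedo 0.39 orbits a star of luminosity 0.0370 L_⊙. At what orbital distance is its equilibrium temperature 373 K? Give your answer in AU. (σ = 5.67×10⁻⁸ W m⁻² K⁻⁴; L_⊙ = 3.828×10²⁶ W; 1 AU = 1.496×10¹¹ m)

L = 0.0370 × 3.828×10²⁶ = 1.42×10²⁵ W.
From T_eq⁴ = L(1−A)/(16πσd²): d = √[L(1−A)/(16πσT_eq⁴)].
d = √[1.42×10²⁵ × 0.61 / (16π × 5.67×10⁻⁸ × (373)⁴)] = 1.25×10¹⁰ m = 0.0837 AU.

d ≈ 0.0837 AU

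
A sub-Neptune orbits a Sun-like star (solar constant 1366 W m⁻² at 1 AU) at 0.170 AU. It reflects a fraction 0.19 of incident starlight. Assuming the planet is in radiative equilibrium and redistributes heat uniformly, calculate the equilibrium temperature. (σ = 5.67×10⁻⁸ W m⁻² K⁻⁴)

T_eq ≈ 641 K

Flux at 0.170 AU: S = 1366/0.170² = 4.73×10⁴ W m⁻².
Energy balance: absorbed = emitted ⇒ πR²·S(1−A) = 4πR²·σT_eq⁴, so T_eq⁴ = S(1−A)/(4σ).
T_eq = [4.73×10⁴ × 0.81 / (4 × 5.67×10⁻⁸)]^(1/4) = (1.69×10¹¹)^(1/4) = 641 K.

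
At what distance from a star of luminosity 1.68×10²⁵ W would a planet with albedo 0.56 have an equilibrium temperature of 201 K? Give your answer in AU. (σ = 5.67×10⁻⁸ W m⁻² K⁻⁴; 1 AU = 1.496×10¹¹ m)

d ≈ 0.266 AU

From T_eq⁴ = L(1−A)/(16πσd²): d = √[L(1−A)/(16πσT_eq⁴)].
d = √[1.68×10²⁵ × 0.44 / (16π × 5.67×10⁻⁸ × (201)⁴)] = 3.99×10¹⁰ m = 0.266 AU.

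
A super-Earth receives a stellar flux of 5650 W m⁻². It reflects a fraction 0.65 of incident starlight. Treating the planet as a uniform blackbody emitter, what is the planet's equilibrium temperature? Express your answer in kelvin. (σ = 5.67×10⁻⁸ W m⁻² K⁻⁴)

T_eq ≈ 306 K

Energy balance: absorbed = emitted ⇒ πR²·S(1−A) = 4πR²·σT_eq⁴, so T_eq⁴ = S(1−A)/(4σ).
T_eq = [5650 × 0.35 / (4 × 5.67×10⁻⁸)]^(1/4) = (8.72×10⁹)^(1/4) = 306 K.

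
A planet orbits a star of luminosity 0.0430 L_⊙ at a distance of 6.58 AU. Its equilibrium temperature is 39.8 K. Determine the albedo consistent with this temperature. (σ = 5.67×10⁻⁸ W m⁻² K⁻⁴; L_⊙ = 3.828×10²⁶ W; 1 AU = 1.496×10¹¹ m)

d = 6.58 AU = 9.84×10¹¹ m.
L = 0.0430 × 3.828×10²⁶ = 1.65×10²⁵ W.
Flux: S = L/(4πd²) = 1.65×10²⁵/(4π×(9.84×10¹¹)²) = 1.35 W m⁻².
From T_eq⁴ = S(1−A)/(4σ): 1−A = 4σT_eq⁴/S.
1−A = 4 × 5.67×10⁻⁸ × (39.8)⁴ / 1.35 = 0.421.

A ≈ 0.58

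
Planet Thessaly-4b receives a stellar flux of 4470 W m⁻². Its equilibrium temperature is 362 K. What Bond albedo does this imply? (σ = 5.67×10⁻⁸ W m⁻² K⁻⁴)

From T_eq⁴ = S(1−A)/(4σ): 1−A = 4σT_eq⁴/S.
1−A = 4 × 5.67×10⁻⁸ × (362)⁴ / 4470 = 0.871.

A ≈ 0.13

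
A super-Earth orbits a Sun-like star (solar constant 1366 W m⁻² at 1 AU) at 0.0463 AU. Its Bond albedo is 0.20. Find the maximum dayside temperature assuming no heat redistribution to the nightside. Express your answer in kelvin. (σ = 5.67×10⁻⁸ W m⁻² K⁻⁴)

Flux at 0.0463 AU: S = 1366/0.0463² = 6.37×10⁵ W m⁻².
With no redistribution each surface element balances locally: S(1−A) = σT⁴.
T = [6.37×10⁵ × 0.80 / 5.67×10⁻⁸]^(1/4) = (8.99×10¹²)^(1/4) = 1730 K.

T_ss ≈ 1730 K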